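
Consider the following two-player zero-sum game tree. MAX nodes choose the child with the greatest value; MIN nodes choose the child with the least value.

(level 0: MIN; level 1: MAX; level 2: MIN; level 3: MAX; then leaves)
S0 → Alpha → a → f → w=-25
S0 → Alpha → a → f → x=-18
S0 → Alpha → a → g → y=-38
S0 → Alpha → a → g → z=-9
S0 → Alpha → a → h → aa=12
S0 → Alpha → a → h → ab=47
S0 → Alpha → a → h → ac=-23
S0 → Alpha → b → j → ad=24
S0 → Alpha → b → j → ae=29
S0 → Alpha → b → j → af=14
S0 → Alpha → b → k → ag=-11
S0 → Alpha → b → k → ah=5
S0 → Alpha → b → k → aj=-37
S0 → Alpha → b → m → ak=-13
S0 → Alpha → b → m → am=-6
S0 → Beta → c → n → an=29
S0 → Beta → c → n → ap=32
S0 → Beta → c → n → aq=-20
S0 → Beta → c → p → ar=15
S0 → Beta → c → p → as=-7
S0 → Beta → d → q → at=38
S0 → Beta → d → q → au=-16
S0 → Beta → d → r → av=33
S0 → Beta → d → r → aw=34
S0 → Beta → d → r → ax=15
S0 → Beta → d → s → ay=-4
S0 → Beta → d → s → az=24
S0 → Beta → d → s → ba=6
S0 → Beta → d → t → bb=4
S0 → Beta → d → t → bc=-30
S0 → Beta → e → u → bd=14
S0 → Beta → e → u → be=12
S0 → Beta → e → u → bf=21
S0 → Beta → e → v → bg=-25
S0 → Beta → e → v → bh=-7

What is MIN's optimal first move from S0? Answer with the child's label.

f (MAX): max(-25, -18) = -18
g (MAX): max(-38, -9) = -9
h (MAX): max(12, 47, -23) = 47
a (MIN): min(-18, -9, 47) = -18
j (MAX): max(24, 29, 14) = 29
k (MAX): max(-11, 5, -37) = 5
m (MAX): max(-13, -6) = -6
b (MIN): min(29, 5, -6) = -6
Alpha (MAX): max(-18, -6) = -6
n (MAX): max(29, 32, -20) = 32
p (MAX): max(15, -7) = 15
c (MIN): min(32, 15) = 15
q (MAX): max(38, -16) = 38
r (MAX): max(33, 34, 15) = 34
s (MAX): max(-4, 24, 6) = 24
t (MAX): max(4, -30) = 4
d (MIN): min(38, 34, 24, 4) = 4
u (MAX): max(14, 12, 21) = 21
v (MAX): max(-25, -7) = -7
e (MIN): min(21, -7) = -7
Beta (MAX): max(15, 4, -7) = 15
S0 (MIN): min(-6, 15) = -6
MIN at S0 wants the lowest of {Alpha=-6, Beta=15}, so chooses Alpha.

Alpha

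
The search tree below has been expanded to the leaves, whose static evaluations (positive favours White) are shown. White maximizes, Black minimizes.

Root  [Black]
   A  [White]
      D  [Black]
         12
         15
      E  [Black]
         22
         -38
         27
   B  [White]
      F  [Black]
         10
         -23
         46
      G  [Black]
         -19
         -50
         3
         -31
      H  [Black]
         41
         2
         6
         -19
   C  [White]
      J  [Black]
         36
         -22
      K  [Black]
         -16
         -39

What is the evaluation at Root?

-22

D (Black): min(12, 15) = 12
E (Black): min(22, -38, 27) = -38
A (White): max(12, -38) = 12
F (Black): min(10, -23, 46) = -23
G (Black): min(-19, -50, 3, -31) = -50
H (Black): min(41, 2, 6, -19) = -19
B (White): max(-23, -50, -19) = -19
J (Black): min(36, -22) = -22
K (Black): min(-16, -39) = -39
C (White): max(-22, -39) = -22
Root (Black): min(12, -19, -22) = -22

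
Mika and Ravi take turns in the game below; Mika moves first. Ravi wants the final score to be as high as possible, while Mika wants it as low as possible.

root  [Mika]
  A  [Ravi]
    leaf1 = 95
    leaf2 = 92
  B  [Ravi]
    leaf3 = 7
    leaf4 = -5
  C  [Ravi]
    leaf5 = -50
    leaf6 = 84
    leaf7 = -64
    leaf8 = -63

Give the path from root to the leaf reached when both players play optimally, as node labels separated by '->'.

root -> B -> leaf3

A (Ravi): max(95, 92) = 95
B (Ravi): max(7, -5) = 7
C (Ravi): max(-50, 84, -64, -63) = 84
root (Mika): min(95, 7, 84) = 7
At root, Mika picks B (lowest: 7).
At B, Ravi picks leaf3 (highest: 7).
Terminal value 7.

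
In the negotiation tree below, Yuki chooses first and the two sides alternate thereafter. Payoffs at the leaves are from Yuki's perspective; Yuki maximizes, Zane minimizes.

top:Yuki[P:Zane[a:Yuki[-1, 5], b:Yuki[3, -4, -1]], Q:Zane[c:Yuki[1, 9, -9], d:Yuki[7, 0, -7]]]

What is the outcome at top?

7

a (Yuki): max(-1, 5) = 5
b (Yuki): max(3, -4, -1) = 3
P (Zane): min(5, 3) = 3
c (Yuki): max(1, 9, -9) = 9
d (Yuki): max(7, 0, -7) = 7
Q (Zane): min(9, 7) = 7
top (Yuki): max(3, 7) = 7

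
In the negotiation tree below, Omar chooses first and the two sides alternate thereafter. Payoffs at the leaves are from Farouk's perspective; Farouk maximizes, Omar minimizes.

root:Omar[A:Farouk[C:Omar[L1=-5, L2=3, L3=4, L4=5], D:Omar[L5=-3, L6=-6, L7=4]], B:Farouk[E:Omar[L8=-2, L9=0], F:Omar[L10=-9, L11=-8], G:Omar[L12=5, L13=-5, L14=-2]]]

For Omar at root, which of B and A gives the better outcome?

E (Omar): min(-2, 0) = -2
F (Omar): min(-9, -8) = -9
G (Omar): min(5, -5, -2) = -5
B (Farouk): max(-2, -9, -5) = -2
C (Omar): min(-5, 3, 4, 5) = -5
D (Omar): min(-3, -6, 4) = -6
A (Farouk): max(-5, -6) = -5
Omar prefers the lower value; B=-2, A=-5. A is better since -5 < -2.

A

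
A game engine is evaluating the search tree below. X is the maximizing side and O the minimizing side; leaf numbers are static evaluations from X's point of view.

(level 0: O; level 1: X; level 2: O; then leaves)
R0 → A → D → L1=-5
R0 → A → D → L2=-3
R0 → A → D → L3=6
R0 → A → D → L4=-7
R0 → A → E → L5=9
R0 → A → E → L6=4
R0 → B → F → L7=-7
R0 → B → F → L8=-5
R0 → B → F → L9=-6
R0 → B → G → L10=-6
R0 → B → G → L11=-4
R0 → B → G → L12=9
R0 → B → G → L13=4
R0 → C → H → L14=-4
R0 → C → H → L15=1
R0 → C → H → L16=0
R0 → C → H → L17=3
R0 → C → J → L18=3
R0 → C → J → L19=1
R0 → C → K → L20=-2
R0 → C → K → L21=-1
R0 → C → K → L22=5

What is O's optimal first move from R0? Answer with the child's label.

D (O): min(-5, -3, 6, -7) = -7
E (O): min(9, 4) = 4
A (X): max(-7, 4) = 4
F (O): min(-7, -5, -6) = -7
G (O): min(-6, -4, 9, 4) = -6
B (X): max(-7, -6) = -6
H (O): min(-4, 1, 0, 3) = -4
J (O): min(3, 1) = 1
K (O): min(-2, -1, 5) = -2
C (X): max(-4, 1, -2) = 1
R0 (O): min(4, -6, 1) = -6
O at R0 wants the lowest of {A=4, B=-6, C=1}, so chooses B.

B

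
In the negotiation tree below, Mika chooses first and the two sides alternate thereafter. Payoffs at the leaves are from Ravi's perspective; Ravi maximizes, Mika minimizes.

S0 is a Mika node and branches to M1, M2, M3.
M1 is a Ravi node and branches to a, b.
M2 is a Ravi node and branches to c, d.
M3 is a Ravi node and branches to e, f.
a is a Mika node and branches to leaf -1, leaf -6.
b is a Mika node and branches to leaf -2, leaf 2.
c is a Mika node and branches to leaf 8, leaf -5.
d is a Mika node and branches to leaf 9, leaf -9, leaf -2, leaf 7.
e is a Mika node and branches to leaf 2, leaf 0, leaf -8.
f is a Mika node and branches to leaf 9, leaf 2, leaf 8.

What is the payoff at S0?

-5

a (Mika): min(-1, -6) = -6
b (Mika): min(-2, 2) = -2
M1 (Ravi): max(-6, -2) = -2
c (Mika): min(8, -5) = -5
d (Mika): min(9, -9, -2, 7) = -9
M2 (Ravi): max(-5, -9) = -5
e (Mika): min(2, 0, -8) = -8
f (Mika): min(9, 2, 8) = 2
M3 (Ravi): max(-8, 2) = 2
S0 (Mika): min(-2, -5, 2) = -5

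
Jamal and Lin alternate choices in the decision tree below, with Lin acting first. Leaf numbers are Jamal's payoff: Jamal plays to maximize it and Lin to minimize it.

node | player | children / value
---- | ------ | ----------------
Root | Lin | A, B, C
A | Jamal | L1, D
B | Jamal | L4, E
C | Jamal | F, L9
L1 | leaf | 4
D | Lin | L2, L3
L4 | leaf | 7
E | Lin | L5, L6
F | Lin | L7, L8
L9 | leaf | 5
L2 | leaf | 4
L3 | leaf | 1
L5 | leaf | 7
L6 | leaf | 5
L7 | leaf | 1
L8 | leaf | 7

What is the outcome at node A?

D (Lin): min(4, 1) = 1
A (Jamal): max(4, 1) = 4

4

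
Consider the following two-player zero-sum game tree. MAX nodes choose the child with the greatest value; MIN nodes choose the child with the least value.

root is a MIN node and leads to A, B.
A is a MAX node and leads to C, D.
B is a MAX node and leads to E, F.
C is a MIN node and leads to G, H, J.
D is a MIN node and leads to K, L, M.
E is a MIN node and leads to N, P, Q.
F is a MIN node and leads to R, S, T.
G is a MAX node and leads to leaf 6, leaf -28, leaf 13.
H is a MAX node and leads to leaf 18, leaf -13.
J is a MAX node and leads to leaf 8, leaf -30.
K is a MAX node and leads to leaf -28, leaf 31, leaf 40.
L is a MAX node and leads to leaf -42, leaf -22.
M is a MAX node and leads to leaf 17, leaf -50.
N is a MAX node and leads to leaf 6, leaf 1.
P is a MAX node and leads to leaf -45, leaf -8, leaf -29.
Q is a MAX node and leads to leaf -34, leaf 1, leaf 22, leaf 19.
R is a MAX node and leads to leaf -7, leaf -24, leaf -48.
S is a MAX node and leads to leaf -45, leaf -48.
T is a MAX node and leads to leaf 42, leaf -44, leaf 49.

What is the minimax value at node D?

K (MAX): max(-28, 31, 40) = 40
L (MAX): max(-42, -22) = -22
M (MAX): max(17, -50) = 17
D (MIN): min(40, -22, 17) = -22

-22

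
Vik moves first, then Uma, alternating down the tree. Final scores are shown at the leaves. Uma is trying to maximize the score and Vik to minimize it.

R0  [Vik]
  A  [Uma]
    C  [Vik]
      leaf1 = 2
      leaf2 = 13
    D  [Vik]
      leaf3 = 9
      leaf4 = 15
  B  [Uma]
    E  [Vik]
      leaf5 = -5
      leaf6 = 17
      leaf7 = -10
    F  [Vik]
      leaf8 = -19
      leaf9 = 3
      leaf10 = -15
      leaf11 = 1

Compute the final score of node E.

-10

E (Vik): min(-5, 17, -10) = -10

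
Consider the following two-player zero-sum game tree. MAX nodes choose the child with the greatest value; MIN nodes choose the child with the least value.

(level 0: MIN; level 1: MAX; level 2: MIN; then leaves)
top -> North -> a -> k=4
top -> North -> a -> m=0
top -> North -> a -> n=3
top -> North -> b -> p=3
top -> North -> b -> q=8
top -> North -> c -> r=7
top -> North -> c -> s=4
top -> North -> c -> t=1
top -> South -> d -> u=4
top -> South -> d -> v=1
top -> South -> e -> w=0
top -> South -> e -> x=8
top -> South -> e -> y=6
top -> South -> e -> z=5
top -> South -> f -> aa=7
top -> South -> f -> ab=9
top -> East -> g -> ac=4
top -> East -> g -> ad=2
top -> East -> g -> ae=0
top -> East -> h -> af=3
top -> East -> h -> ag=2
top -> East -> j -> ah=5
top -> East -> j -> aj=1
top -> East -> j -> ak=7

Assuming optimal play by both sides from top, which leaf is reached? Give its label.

a (MIN): min(4, 0, 3) = 0
b (MIN): min(3, 8) = 3
c (MIN): min(7, 4, 1) = 1
North (MAX): max(0, 3, 1) = 3
d (MIN): min(4, 1) = 1
e (MIN): min(0, 8, 6, 5) = 0
f (MIN): min(7, 9) = 7
South (MAX): max(1, 0, 7) = 7
g (MIN): min(4, 2, 0) = 0
h (MIN): min(3, 2) = 2
j (MIN): min(5, 1, 7) = 1
East (MAX): max(0, 2, 1) = 2
top (MIN): min(3, 7, 2) = 2
At top, MIN picks East (lowest: 2).
At East, MAX picks h (highest: 2).
At h, MIN picks ag (lowest: 2).
Terminal value 2.

ag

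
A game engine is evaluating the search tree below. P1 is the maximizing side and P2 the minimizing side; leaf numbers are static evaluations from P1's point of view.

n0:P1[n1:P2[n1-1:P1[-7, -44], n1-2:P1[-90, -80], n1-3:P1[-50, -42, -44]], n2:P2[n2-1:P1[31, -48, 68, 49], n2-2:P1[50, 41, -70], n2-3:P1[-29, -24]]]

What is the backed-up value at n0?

-24

n1-1 (P1): max(-7, -44) = -7
n1-2 (P1): max(-90, -80) = -80
n1-3 (P1): max(-50, -42, -44) = -42
n1 (P2): min(-7, -80, -42) = -80
n2-1 (P1): max(31, -48, 68, 49) = 68
n2-2 (P1): max(50, 41, -70) = 50
n2-3 (P1): max(-29, -24) = -24
n2 (P2): min(68, 50, -24) = -24
n0 (P1): max(-80, -24) = -24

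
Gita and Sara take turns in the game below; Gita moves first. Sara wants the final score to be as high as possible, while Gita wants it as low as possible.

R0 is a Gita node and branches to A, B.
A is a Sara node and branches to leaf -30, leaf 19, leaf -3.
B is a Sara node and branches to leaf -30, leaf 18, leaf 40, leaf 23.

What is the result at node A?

19

A (Sara): max(-30, 19, -3) = 19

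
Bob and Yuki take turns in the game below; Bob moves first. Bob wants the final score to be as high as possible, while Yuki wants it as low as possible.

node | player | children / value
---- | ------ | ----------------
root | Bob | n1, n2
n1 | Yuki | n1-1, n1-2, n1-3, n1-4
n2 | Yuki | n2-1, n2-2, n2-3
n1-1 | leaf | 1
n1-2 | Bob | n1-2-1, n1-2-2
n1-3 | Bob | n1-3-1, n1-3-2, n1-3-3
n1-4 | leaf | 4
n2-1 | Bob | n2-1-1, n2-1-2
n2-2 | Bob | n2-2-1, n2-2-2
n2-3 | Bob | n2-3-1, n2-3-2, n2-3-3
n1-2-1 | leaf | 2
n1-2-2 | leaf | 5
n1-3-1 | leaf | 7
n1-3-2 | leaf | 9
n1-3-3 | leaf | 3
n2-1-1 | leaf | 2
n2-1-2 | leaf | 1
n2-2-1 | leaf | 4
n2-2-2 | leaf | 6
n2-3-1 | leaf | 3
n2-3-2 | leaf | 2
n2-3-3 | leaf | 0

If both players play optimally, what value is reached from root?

2

n1-2 (Bob): max(2, 5) = 5
n1-3 (Bob): max(7, 9, 3) = 9
n1 (Yuki): min(1, 5, 9, 4) = 1
n2-1 (Bob): max(2, 1) = 2
n2-2 (Bob): max(4, 6) = 6
n2-3 (Bob): max(3, 2, 0) = 3
n2 (Yuki): min(2, 6, 3) = 2
root (Bob): max(1, 2) = 2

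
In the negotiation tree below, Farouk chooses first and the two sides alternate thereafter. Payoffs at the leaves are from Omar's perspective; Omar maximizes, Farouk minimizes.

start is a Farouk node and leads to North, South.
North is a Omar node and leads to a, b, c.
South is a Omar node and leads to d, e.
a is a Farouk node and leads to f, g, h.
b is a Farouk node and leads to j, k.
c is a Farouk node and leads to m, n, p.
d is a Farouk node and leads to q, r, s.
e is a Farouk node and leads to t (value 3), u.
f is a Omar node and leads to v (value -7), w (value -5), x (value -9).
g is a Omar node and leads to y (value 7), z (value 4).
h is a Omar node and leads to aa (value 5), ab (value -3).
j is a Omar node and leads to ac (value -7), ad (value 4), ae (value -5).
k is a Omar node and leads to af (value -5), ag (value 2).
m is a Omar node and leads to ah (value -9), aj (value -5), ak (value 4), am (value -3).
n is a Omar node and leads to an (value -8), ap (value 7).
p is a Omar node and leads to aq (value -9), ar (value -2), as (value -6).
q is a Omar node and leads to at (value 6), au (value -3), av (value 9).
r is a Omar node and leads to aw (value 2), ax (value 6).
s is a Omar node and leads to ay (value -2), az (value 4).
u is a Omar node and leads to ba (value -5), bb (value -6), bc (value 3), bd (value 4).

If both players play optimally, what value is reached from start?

2

f (Omar): max(-7, -5, -9) = -5
g (Omar): max(7, 4) = 7
h (Omar): max(5, -3) = 5
a (Farouk): min(-5, 7, 5) = -5
j (Omar): max(-7, 4, -5) = 4
k (Omar): max(-5, 2) = 2
b (Farouk): min(4, 2) = 2
m (Omar): max(-9, -5, 4, -3) = 4
n (Omar): max(-8, 7) = 7
p (Omar): max(-9, -2, -6) = -2
c (Farouk): min(4, 7, -2) = -2
North (Omar): max(-5, 2, -2) = 2
q (Omar): max(6, -3, 9) = 9
r (Omar): max(2, 6) = 6
s (Omar): max(-2, 4) = 4
d (Farouk): min(9, 6, 4) = 4
u (Omar): max(-5, -6, 3, 4) = 4
e (Farouk): min(3, 4) = 3
South (Omar): max(4, 3) = 4
start (Farouk): min(2, 4) = 2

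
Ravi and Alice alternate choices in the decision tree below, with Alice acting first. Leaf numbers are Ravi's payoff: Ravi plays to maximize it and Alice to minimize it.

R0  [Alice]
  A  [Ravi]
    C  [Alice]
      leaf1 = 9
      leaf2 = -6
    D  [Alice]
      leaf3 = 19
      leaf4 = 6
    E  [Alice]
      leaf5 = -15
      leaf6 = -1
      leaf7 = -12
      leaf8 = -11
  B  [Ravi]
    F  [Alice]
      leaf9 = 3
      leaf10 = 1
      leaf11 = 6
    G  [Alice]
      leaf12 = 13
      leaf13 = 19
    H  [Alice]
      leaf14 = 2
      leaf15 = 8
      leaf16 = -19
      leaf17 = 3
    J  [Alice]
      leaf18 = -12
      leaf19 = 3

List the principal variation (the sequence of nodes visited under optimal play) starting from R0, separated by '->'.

C (Alice): min(9, -6) = -6
D (Alice): min(19, 6) = 6
E (Alice): min(-15, -1, -12, -11) = -15
A (Ravi): max(-6, 6, -15) = 6
F (Alice): min(3, 1, 6) = 1
G (Alice): min(13, 19) = 13
H (Alice): min(2, 8, -19, 3) = -19
J (Alice): min(-12, 3) = -12
B (Ravi): max(1, 13, -19, -12) = 13
R0 (Alice): min(6, 13) = 6
At R0, Alice picks A (lowest: 6).
At A, Ravi picks D (highest: 6).
At D, Alice picks leaf4 (lowest: 6).
Terminal value 6.

R0 -> A -> D -> leaf4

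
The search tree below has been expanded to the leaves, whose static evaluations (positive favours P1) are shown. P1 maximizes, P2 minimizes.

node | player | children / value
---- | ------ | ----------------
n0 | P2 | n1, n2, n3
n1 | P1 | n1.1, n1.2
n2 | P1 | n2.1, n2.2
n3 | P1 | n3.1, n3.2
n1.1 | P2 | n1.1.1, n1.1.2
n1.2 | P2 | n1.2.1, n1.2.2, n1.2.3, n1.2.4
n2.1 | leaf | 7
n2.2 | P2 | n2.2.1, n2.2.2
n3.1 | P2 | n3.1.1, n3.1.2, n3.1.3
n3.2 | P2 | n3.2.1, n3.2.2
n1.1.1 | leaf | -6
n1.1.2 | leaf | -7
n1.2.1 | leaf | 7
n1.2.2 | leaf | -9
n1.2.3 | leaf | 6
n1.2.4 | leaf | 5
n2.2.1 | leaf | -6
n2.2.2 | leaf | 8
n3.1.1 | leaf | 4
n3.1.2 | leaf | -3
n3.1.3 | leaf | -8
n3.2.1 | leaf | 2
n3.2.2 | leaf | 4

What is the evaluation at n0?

n1.1 (P2): min(-6, -7) = -7
n1.2 (P2): min(7, -9, 6, 5) = -9
n1 (P1): max(-7, -9) = -7
n2.2 (P2): min(-6, 8) = -6
n2 (P1): max(7, -6) = 7
n3.1 (P2): min(4, -3, -8) = -8
n3.2 (P2): min(2, 4) = 2
n3 (P1): max(-8, 2) = 2
n0 (P2): min(-7, 7, 2) = -7

-7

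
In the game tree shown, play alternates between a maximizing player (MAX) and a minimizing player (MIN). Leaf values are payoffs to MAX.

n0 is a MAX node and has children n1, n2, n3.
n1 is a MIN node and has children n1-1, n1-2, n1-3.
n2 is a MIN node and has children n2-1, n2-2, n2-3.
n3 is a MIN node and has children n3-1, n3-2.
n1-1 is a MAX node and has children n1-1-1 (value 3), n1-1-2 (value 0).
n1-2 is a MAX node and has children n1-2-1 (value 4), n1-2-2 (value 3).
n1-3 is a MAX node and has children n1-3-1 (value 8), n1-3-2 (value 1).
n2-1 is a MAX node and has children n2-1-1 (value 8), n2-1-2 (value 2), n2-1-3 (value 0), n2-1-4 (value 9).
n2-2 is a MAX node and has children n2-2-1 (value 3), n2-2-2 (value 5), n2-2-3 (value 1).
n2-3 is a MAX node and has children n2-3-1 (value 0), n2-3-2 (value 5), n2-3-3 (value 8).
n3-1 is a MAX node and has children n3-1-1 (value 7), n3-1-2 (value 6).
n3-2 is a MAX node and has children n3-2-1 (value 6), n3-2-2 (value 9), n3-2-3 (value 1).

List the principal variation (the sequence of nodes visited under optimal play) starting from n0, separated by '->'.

n1-1 (MAX): max(3, 0) = 3
n1-2 (MAX): max(4, 3) = 4
n1-3 (MAX): max(8, 1) = 8
n1 (MIN): min(3, 4, 8) = 3
n2-1 (MAX): max(8, 2, 0, 9) = 9
n2-2 (MAX): max(3, 5, 1) = 5
n2-3 (MAX): max(0, 5, 8) = 8
n2 (MIN): min(9, 5, 8) = 5
n3-1 (MAX): max(7, 6) = 7
n3-2 (MAX): max(6, 9, 1) = 9
n3 (MIN): min(7, 9) = 7
n0 (MAX): max(3, 5, 7) = 7
At n0, MAX picks n3 (highest: 7).
At n3, MIN picks n3-1 (lowest: 7).
At n3-1, MAX picks n3-1-1 (highest: 7).
Terminal value 7.

n0 -> n3 -> n3-1 -> n3-1-1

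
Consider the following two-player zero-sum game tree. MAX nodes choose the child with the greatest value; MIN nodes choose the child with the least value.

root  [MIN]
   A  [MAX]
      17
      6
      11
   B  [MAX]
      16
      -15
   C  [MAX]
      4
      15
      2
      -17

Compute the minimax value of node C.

15

C (MAX): max(4, 15, 2, -17) = 15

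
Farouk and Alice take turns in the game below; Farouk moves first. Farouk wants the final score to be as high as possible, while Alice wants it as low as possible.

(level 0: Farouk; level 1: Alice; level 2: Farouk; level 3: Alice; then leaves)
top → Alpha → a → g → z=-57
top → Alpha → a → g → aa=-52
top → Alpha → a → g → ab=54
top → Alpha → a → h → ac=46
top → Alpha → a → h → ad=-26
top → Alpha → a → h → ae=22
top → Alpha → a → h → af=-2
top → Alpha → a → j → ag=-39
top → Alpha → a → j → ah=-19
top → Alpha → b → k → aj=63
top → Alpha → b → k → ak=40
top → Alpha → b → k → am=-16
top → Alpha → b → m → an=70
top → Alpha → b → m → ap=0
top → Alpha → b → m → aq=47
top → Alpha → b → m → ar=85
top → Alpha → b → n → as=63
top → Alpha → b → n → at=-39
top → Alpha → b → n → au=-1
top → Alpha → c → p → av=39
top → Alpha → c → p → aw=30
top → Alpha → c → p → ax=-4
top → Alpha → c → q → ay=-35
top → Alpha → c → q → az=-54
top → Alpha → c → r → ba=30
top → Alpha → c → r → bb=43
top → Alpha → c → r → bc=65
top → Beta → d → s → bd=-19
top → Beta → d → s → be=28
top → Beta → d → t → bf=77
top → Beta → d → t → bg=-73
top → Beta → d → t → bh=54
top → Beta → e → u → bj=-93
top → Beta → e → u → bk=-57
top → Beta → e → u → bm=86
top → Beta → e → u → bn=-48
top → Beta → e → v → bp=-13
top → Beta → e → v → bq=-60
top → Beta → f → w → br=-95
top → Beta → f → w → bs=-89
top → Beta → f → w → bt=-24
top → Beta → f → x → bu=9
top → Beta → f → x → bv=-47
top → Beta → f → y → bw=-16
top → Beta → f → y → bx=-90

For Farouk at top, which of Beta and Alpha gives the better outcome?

Alpha

s (Alice): min(-19, 28) = -19
t (Alice): min(77, -73, 54) = -73
d (Farouk): max(-19, -73) = -19
u (Alice): min(-93, -57, 86, -48) = -93
v (Alice): min(-13, -60) = -60
e (Farouk): max(-93, -60) = -60
w (Alice): min(-95, -89, -24) = -95
x (Alice): min(9, -47) = -47
y (Alice): min(-16, -90) = -90
f (Farouk): max(-95, -47, -90) = -47
Beta (Alice): min(-19, -60, -47) = -60
g (Alice): min(-57, -52, 54) = -57
h (Alice): min(46, -26, 22, -2) = -26
j (Alice): min(-39, -19) = -39
a (Farouk): max(-57, -26, -39) = -26
k (Alice): min(63, 40, -16) = -16
m (Alice): min(70, 0, 47, 85) = 0
n (Alice): min(63, -39, -1) = -39
b (Farouk): max(-16, 0, -39) = 0
p (Alice): min(39, 30, -4) = -4
q (Alice): min(-35, -54) = -54
r (Alice): min(30, 43, 65) = 30
c (Farouk): max(-4, -54, 30) = 30
Alpha (Alice): min(-26, 0, 30) = -26
Farouk prefers the higher value; Beta=-60, Alpha=-26. Alpha is better since -26 > -60.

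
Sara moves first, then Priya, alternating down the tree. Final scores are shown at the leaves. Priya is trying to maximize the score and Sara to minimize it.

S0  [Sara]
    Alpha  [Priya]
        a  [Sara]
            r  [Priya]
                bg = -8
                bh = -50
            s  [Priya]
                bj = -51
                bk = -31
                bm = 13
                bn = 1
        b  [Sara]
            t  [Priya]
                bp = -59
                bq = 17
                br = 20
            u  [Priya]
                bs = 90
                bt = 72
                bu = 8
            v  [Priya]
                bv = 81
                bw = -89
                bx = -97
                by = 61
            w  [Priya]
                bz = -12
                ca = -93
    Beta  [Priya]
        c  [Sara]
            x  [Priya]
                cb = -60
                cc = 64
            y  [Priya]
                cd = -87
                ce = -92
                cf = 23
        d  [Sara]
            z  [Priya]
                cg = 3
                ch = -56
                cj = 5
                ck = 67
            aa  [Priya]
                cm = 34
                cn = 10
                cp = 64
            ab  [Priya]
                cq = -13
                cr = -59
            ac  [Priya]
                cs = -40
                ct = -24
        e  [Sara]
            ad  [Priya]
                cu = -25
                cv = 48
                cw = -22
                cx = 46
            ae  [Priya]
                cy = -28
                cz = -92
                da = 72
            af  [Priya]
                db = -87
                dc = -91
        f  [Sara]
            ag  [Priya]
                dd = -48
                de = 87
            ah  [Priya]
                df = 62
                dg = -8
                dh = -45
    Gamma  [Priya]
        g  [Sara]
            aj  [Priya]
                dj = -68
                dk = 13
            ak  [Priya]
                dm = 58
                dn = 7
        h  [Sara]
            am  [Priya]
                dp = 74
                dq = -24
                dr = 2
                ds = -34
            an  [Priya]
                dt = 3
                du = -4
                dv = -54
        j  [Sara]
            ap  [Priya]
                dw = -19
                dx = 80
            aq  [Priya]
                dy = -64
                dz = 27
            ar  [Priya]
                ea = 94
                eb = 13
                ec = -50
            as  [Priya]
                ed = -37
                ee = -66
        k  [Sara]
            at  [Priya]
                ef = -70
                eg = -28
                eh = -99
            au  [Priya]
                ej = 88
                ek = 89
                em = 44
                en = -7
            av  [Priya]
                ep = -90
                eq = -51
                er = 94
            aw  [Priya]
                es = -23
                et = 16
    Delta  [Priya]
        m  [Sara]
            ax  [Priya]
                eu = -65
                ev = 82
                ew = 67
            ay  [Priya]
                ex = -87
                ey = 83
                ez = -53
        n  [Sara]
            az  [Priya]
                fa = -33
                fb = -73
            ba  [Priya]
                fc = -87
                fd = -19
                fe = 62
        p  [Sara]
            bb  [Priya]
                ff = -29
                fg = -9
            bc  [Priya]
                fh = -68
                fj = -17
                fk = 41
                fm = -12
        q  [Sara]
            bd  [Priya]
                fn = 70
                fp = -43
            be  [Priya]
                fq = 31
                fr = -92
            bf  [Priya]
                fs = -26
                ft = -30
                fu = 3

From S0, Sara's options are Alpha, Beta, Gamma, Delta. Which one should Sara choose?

r (Priya): max(-8, -50) = -8
s (Priya): max(-51, -31, 13, 1) = 13
a (Sara): min(-8, 13) = -8
t (Priya): max(-59, 17, 20) = 20
u (Priya): max(90, 72, 8) = 90
v (Priya): max(81, -89, -97, 61) = 81
w (Priya): max(-12, -93) = -12
b (Sara): min(20, 90, 81, -12) = -12
Alpha (Priya): max(-8, -12) = -8
x (Priya): max(-60, 64) = 64
y (Priya): max(-87, -92, 23) = 23
c (Sara): min(64, 23) = 23
z (Priya): max(3, -56, 5, 67) = 67
aa (Priya): max(34, 10, 64) = 64
ab (Priya): max(-13, -59) = -13
ac (Priya): max(-40, -24) = -24
d (Sara): min(67, 64, -13, -24) = -24
ad (Priya): max(-25, 48, -22, 46) = 48
ae (Priya): max(-28, -92, 72) = 72
af (Priya): max(-87, -91) = -87
e (Sara): min(48, 72, -87) = -87
ag (Priya): max(-48, 87) = 87
ah (Priya): max(62, -8, -45) = 62
f (Sara): min(87, 62) = 62
Beta (Priya): max(23, -24, -87, 62) = 62
aj (Priya): max(-68, 13) = 13
ak (Priya): max(58, 7) = 58
g (Sara): min(13, 58) = 13
am (Priya): max(74, -24, 2, -34) = 74
an (Priya): max(3, -4, -54) = 3
h (Sara): min(74, 3) = 3
ap (Priya): max(-19, 80) = 80
aq (Priya): max(-64, 27) = 27
ar (Priya): max(94, 13, -50) = 94
as (Priya): max(-37, -66) = -37
j (Sara): min(80, 27, 94, -37) = -37
at (Priya): max(-70, -28, -99) = -28
au (Priya): max(88, 89, 44, -7) = 89
av (Priya): max(-90, -51, 94) = 94
aw (Priya): max(-23, 16) = 16
k (Sara): min(-28, 89, 94, 16) = -28
Gamma (Priya): max(13, 3, -37, -28) = 13
ax (Priya): max(-65, 82, 67) = 82
ay (Priya): max(-87, 83, -53) = 83
m (Sara): min(82, 83) = 82
az (Priya): max(-33, -73) = -33
ba (Priya): max(-87, -19, 62) = 62
n (Sara): min(-33, 62) = -33
bb (Priya): max(-29, -9) = -9
bc (Priya): max(-68, -17, 41, -12) = 41
p (Sara): min(-9, 41) = -9
bd (Priya): max(70, -43) = 70
be (Priya): max(31, -92) = 31
bf (Priya): max(-26, -30, 3) = 3
q (Sara): min(70, 31, 3) = 3
Delta (Priya): max(82, -33, -9, 3) = 82
S0 (Sara): min(-8, 62, 13, 82) = -8
Sara at S0 wants the lowest of {Alpha=-8, Beta=62, Gamma=13, Delta=82}, so chooses Alpha.

Alpha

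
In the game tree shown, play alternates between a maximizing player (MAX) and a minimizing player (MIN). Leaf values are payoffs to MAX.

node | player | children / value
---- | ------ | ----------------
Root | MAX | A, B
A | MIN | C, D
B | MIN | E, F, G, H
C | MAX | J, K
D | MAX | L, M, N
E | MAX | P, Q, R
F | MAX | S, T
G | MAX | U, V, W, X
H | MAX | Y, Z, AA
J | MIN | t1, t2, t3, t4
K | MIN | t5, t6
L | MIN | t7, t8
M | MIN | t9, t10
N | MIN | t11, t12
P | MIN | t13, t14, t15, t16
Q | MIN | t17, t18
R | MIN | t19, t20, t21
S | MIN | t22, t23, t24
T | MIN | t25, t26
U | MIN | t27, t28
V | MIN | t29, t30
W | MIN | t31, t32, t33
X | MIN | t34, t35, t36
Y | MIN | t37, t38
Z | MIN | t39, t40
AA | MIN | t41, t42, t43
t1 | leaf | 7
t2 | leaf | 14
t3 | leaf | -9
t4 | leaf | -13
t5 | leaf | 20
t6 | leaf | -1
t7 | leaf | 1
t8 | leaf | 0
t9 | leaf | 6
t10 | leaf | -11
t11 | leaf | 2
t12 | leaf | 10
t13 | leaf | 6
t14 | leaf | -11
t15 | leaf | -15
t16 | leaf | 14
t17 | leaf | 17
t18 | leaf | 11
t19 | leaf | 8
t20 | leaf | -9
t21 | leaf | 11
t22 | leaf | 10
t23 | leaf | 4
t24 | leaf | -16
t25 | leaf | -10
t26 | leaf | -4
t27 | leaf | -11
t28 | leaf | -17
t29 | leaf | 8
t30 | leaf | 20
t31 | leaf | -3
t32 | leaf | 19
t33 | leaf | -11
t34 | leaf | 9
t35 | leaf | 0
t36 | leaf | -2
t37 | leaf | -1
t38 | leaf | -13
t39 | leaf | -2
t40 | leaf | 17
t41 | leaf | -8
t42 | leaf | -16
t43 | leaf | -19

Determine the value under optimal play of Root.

-1

J (MIN): min(7, 14, -9, -13) = -13
K (MIN): min(20, -1) = -1
C (MAX): max(-13, -1) = -1
L (MIN): min(1, 0) = 0
M (MIN): min(6, -11) = -11
N (MIN): min(2, 10) = 2
D (MAX): max(0, -11, 2) = 2
A (MIN): min(-1, 2) = -1
P (MIN): min(6, -11, -15, 14) = -15
Q (MIN): min(17, 11) = 11
R (MIN): min(8, -9, 11) = -9
E (MAX): max(-15, 11, -9) = 11
S (MIN): min(10, 4, -16) = -16
T (MIN): min(-10, -4) = -10
F (MAX): max(-16, -10) = -10
U (MIN): min(-11, -17) = -17
V (MIN): min(8, 20) = 8
W (MIN): min(-3, 19, -11) = -11
X (MIN): min(9, 0, -2) = -2
G (MAX): max(-17, 8, -11, -2) = 8
Y (MIN): min(-1, -13) = -13
Z (MIN): min(-2, 17) = -2
AA (MIN): min(-8, -16, -19) = -19
H (MAX): max(-13, -2, -19) = -2
B (MIN): min(11, -10, 8, -2) = -10
Root (MAX): max(-1, -10) = -1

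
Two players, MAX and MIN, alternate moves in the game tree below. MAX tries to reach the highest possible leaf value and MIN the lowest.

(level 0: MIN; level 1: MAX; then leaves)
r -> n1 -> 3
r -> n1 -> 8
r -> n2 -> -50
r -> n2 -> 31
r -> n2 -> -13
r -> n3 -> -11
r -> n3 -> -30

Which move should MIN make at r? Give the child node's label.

n3

n1 (MAX): max(3, 8) = 8
n2 (MAX): max(-50, 31, -13) = 31
n3 (MAX): max(-11, -30) = -11
r (MIN): min(8, 31, -11) = -11
MIN at r wants the lowest of {n1=8, n2=31, n3=-11}, so chooses n3.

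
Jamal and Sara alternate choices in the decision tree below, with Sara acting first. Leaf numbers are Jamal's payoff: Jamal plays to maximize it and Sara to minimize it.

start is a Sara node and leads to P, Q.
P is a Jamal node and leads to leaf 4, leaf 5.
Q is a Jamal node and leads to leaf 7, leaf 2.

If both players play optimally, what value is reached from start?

5

P (Jamal): max(4, 5) = 5
Q (Jamal): max(7, 2) = 7
start (Sara): min(5, 7) = 5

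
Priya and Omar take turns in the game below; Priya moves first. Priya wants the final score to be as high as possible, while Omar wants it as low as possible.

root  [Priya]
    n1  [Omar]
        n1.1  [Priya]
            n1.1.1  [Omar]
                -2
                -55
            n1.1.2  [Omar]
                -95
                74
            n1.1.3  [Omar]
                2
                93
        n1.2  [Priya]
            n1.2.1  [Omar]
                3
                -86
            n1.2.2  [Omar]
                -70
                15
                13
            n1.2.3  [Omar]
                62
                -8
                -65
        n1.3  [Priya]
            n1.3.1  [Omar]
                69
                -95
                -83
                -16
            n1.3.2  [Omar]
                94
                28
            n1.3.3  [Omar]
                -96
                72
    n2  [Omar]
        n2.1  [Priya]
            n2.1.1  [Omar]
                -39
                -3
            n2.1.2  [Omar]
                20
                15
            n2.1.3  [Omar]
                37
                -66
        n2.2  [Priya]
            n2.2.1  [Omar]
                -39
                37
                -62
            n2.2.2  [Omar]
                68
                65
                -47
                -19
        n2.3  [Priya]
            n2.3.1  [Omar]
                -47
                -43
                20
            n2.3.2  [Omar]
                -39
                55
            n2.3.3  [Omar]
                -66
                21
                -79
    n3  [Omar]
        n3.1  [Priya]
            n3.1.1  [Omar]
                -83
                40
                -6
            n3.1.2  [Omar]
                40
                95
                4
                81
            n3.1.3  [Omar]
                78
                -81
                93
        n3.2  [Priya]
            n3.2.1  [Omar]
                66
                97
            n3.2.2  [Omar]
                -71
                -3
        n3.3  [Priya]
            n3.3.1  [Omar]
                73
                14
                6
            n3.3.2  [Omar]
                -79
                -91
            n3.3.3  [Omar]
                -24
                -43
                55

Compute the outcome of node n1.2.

n1.2.1 (Omar): min(3, -86) = -86
n1.2.2 (Omar): min(-70, 15, 13) = -70
n1.2.3 (Omar): min(62, -8, -65) = -65
n1.2 (Priya): max(-86, -70, -65) = -65

-65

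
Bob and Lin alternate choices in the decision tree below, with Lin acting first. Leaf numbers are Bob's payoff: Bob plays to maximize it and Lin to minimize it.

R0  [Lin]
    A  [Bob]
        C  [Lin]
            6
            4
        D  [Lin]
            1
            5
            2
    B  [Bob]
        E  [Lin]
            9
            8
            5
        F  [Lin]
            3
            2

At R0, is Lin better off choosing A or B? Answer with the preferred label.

C (Lin): min(6, 4) = 4
D (Lin): min(1, 5, 2) = 1
A (Bob): max(4, 1) = 4
E (Lin): min(9, 8, 5) = 5
F (Lin): min(3, 2) = 2
B (Bob): max(5, 2) = 5
Lin prefers the lower value; A=4, B=5. A is better since 4 < 5.

A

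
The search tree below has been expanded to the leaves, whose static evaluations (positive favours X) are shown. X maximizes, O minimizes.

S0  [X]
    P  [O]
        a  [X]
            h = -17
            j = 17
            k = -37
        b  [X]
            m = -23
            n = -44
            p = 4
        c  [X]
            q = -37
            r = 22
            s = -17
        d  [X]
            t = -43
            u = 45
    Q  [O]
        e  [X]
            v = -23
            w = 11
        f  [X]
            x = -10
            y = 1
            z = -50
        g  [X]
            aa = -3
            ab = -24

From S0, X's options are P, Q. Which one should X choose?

P

a (X): max(-17, 17, -37) = 17
b (X): max(-23, -44, 4) = 4
c (X): max(-37, 22, -17) = 22
d (X): max(-43, 45) = 45
P (O): min(17, 4, 22, 45) = 4
e (X): max(-23, 11) = 11
f (X): max(-10, 1, -50) = 1
g (X): max(-3, -24) = -3
Q (O): min(11, 1, -3) = -3
S0 (X): max(4, -3) = 4
X at S0 wants the highest of {P=4, Q=-3}, so chooses P.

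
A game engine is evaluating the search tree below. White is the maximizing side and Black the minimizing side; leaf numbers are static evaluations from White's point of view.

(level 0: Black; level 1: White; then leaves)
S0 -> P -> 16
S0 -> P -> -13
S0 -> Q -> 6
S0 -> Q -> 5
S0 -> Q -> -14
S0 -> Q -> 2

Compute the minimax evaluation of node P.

P (White): max(16, -13) = 16

16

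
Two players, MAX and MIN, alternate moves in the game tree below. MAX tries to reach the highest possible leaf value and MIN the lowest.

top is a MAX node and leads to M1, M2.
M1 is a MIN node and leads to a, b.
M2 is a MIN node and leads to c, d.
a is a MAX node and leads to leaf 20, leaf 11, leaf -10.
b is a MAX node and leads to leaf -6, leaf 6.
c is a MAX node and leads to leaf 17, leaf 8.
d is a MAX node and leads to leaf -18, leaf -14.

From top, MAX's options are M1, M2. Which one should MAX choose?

a (MAX): max(20, 11, -10) = 20
b (MAX): max(-6, 6) = 6
M1 (MIN): min(20, 6) = 6
c (MAX): max(17, 8) = 17
d (MAX): max(-18, -14) = -14
M2 (MIN): min(17, -14) = -14
top (MAX): max(6, -14) = 6
MAX at top wants the highest of {M1=6, M2=-14}, so chooses M1.

M1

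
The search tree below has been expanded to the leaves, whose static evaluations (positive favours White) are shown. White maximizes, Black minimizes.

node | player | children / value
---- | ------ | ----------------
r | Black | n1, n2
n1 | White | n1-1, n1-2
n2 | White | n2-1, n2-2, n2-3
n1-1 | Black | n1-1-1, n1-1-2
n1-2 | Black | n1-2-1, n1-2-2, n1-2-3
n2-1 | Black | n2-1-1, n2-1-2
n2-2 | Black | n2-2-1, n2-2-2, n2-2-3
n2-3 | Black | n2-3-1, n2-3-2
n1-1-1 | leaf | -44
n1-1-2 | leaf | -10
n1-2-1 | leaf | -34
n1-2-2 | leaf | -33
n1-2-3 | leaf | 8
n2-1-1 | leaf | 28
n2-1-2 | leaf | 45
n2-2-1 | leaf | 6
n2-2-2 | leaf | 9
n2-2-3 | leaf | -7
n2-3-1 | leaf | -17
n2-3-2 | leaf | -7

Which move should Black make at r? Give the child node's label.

n1

n1-1 (Black): min(-44, -10) = -44
n1-2 (Black): min(-34, -33, 8) = -34
n1 (White): max(-44, -34) = -34
n2-1 (Black): min(28, 45) = 28
n2-2 (Black): min(6, 9, -7) = -7
n2-3 (Black): min(-17, -7) = -17
n2 (White): max(28, -7, -17) = 28
r (Black): min(-34, 28) = -34
Black at r wants the lowest of {n1=-34, n2=28}, so chooses n1.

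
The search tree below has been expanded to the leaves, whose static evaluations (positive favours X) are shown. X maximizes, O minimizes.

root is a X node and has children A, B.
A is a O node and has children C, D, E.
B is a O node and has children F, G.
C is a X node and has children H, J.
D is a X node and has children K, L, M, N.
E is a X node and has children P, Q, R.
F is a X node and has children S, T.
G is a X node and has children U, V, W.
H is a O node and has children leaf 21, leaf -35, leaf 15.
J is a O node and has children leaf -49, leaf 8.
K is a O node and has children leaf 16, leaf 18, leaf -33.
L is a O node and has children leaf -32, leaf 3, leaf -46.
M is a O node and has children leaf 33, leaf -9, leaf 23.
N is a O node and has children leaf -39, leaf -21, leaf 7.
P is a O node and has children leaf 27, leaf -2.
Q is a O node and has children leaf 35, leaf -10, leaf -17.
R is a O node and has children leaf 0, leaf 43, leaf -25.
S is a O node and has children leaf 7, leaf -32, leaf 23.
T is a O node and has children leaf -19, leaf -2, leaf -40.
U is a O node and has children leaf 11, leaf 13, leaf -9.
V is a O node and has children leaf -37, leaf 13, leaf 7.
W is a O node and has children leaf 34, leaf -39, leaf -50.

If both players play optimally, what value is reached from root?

-32

H (O): min(21, -35, 15) = -35
J (O): min(-49, 8) = -49
C (X): max(-35, -49) = -35
K (O): min(16, 18, -33) = -33
L (O): min(-32, 3, -46) = -46
M (O): min(33, -9, 23) = -9
N (O): min(-39, -21, 7) = -39
D (X): max(-33, -46, -9, -39) = -9
P (O): min(27, -2) = -2
Q (O): min(35, -10, -17) = -17
R (O): min(0, 43, -25) = -25
E (X): max(-2, -17, -25) = -2
A (O): min(-35, -9, -2) = -35
S (O): min(7, -32, 23) = -32
T (O): min(-19, -2, -40) = -40
F (X): max(-32, -40) = -32
U (O): min(11, 13, -9) = -9
V (O): min(-37, 13, 7) = -37
W (O): min(34, -39, -50) = -50
G (X): max(-9, -37, -50) = -9
B (O): min(-32, -9) = -32
root (X): max(-35, -32) = -32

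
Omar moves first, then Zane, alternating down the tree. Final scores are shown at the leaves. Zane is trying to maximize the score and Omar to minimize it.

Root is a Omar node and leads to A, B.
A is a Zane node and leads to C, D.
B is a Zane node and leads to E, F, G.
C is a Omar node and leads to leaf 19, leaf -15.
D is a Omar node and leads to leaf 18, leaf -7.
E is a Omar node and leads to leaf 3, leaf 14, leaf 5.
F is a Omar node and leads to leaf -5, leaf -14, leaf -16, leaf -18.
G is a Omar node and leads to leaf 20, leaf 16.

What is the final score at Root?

-7

C (Omar): min(19, -15) = -15
D (Omar): min(18, -7) = -7
A (Zane): max(-15, -7) = -7
E (Omar): min(3, 14, 5) = 3
F (Omar): min(-5, -14, -16, -18) = -18
G (Omar): min(20, 16) = 16
B (Zane): max(3, -18, 16) = 16
Root (Omar): min(-7, 16) = -7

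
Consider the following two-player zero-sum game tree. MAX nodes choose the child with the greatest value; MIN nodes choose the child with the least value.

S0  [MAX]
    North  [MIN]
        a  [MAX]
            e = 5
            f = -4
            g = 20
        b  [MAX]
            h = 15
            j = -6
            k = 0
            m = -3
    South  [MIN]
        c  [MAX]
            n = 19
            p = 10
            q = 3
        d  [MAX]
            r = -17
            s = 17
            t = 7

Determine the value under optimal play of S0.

17

a (MAX): max(5, -4, 20) = 20
b (MAX): max(15, -6, 0, -3) = 15
North (MIN): min(20, 15) = 15
c (MAX): max(19, 10, 3) = 19
d (MAX): max(-17, 17, 7) = 17
South (MIN): min(19, 17) = 17
S0 (MAX): max(15, 17) = 17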